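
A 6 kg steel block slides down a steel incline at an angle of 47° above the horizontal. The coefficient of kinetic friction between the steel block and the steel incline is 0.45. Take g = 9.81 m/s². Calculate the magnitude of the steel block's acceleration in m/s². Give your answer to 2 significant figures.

4.2 m/s²

Resolving the weight along the incline: the component pulling the steel block down the slope is mg sin 47° = 6 × 9.81 × 0.7314 = 43.050 N, and the normal force is N = mg cos 47° = 6 × 9.81 × 0.6820 = 40.143 N.
Kinetic friction acts up the slope with magnitude f = μN = 0.45 × 40.143 = 18.064 N.
Net force along the incline is 43.050 − 18.064 = 24.986 N, so a = 24.986 / 6 = 4.1643 m/s².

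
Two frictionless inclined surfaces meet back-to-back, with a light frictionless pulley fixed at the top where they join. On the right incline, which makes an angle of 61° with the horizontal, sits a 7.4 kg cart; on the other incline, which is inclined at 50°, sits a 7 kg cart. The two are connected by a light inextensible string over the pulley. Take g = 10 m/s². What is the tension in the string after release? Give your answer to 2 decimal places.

59.02 N

Resolve each weight along its own incline: the 7.4 kg mass has component 7.4 × 10 × sin 61° = 64.722 N down its slope, and the 7 kg mass has 7 × 10 × sin 50° = 53.623 N down its slope.
The 7.4 kg side's 64.722 N exceeds the other side's 53.623 N, so that mass slides down and the 7 kg mass slides up. Taking that direction as positive, Newton's second law for the whole system gives 64.722 − 53.623 = (7.4 + 7) a, so a = 11.099 / 14.4 = 0.7708 m/s².
For the 7 kg mass (up-slope positive): T − 53.623 = 7 × 0.7708, so T = 59.019 N.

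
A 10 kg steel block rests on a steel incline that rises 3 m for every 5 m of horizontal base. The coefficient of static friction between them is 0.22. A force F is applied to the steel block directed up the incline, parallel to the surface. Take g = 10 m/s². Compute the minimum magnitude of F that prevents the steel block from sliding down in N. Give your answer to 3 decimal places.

The normal force is N = mg cos 30.96° = 85.749 N. With F at its minimum the steel block is on the verge of sliding down, so static friction is at its maximum μ_s N = 0.22 × 85.749 = 18.865 N and acts up the slope.
Equilibrium along the incline: F + μ_s N = mg sin 30.96°, so F = 51.450 − 18.865 = 32.585 N.

32.585 N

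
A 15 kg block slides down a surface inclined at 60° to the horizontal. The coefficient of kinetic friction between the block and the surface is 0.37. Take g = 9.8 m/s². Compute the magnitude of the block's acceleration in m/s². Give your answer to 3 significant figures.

6.67 m/s²

Resolving the weight along the incline: the component pulling the block down the slope is mg sin 60° = 15 × 9.8 × 0.8660 = 127.302 N, and the normal force is N = mg cos 60° = 15 × 9.8 × 0.5000 = 73.500 N.
Kinetic friction acts up the slope with magnitude f = μN = 0.37 × 73.500 = 27.195 N.
Net force along the incline is 127.302 − 27.195 = 100.107 N, so a = 100.107 / 15 = 6.6738 m/s².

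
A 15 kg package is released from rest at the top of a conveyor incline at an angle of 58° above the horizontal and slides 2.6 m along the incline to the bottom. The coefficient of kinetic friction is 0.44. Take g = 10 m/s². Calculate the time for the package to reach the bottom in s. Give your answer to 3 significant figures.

The weight component along the incline is mg sin 58° = 127.207 N and the normal force is N = mg cos 58° = 79.488 N.
Friction up the slope is f = μN = 0.44 × 79.488 = 34.975 N, so the net downslope force is 127.207 − 34.975 = 92.232 N and a = 92.232 / 15 = 6.1488 m/s².
Starting from rest, L = ½at², so t = √(2L/a) = √(2 × 2.6 / 6.1488) = 0.9196 s.

0.920 s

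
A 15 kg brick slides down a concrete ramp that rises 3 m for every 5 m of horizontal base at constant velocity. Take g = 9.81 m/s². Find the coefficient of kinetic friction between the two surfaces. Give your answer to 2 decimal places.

At constant velocity the net force along the incline is zero: mg sin 30.96° = μ mg cos 30.96°.
So μ = tan 30.96° = 0.5145 / 0.8575 = 0.6000.

0.60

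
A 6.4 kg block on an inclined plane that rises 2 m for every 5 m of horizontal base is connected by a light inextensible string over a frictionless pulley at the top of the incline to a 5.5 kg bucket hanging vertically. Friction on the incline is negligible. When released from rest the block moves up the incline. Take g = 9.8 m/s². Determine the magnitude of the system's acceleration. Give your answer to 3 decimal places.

For the block on the incline: the weight component along the slope is m₁g sin 21.80° = 6.4 × 9.8 × 0.3714 = 23.294 N and the normal force is N = m₁g cos 21.80° = 58.234 N.
Newton's second law for the block (up-slope positive): T − 23.294 = 6.4 a. For the hanging bucket (downward positive): 5.5 × 9.8 − T = 5.5 a.
Adding the two equations eliminates T: 30.606 = 11.9 a, so a = 2.5719 m/s².

2.572 m/s²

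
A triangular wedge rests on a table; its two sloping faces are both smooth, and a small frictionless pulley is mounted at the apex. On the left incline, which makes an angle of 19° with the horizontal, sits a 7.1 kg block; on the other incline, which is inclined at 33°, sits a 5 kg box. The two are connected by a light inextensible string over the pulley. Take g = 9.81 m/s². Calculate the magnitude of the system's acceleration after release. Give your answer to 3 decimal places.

0.334 m/s²

Resolve each weight along its own incline: the 7.1 kg mass has component 7.1 × 9.81 × sin 19° = 22.676 N down its slope, and the 5 kg mass has 5 × 9.81 × sin 33° = 26.715 N down its slope.
The 5 kg side's 26.715 N exceeds the other side's 22.676 N, so that mass slides down and the 7.1 kg mass slides up. Taking that direction as positive, Newton's second law for the whole system gives 26.715 − 22.676 = (7.1 + 5) a, so a = 4.039 / 12.1 = 0.3338 m/s².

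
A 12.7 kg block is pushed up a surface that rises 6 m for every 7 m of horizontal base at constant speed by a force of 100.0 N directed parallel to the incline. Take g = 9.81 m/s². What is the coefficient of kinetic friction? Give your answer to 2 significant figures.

0.20

At constant speed ΣF = 0 along the incline. The applied 100.0 N acts up the slope; the weight component mg sin 40.60° = 81.080 N and kinetic friction μN both act down the slope.
So 100.0 = 81.080 + μ × 94.594, giving μ = (100.0 − 81.080) / 94.594 = 0.2000.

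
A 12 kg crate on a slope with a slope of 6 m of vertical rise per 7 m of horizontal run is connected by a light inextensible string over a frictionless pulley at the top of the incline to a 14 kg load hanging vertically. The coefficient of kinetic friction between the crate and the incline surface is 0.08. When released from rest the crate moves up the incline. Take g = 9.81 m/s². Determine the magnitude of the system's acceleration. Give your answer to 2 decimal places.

For the crate on the incline: the weight component along the slope is m₁g sin 40.60° = 12 × 9.81 × 0.6508 = 76.612 N and the normal force is N = m₁g cos 40.60° = 89.380 N.
Kinetic friction opposes the crate's motion up the incline: f = μN = 0.08 × 89.380 = 7.150 N acting down the slope.
Newton's second law for the crate (up-slope positive): T − 76.612 − 7.150 = 12 a. For the hanging load (downward positive): 14 × 9.81 − T = 14 a.
Adding the two equations eliminates T: 53.578 = 26 a, so a = 2.0607 m/s².

2.06 m/s²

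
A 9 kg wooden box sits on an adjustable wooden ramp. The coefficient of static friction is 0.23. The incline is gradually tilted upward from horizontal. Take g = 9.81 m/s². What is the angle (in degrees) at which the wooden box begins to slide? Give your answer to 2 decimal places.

At the threshold of sliding, static friction is at its maximum μ_s N and exactly balances the weight component along the incline: mg sin θ = μ_s mg cos θ.
Hence tan θ = μ_s = 0.23, so θ = arctan(0.23) = 12.9528°.

12.95°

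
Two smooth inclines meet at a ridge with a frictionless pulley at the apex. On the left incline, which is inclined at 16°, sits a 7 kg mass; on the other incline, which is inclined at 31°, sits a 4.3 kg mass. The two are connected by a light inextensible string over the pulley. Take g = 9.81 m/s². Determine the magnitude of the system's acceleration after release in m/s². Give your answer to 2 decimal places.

0.25 m/s²

Resolve each weight along its own incline: the 7 kg mass has component 7 × 9.81 × sin 16° = 18.928 N down its slope, and the 4.3 kg mass has 4.3 × 9.81 × sin 31° = 21.726 N down its slope.
The 4.3 kg side's 21.726 N exceeds the other side's 18.928 N, so that mass slides down and the 7 kg mass slides up. Taking that direction as positive, Newton's second law for the whole system gives 21.726 − 18.928 = (7 + 4.3) a, so a = 2.798 / 11.3 = 0.2476 m/s².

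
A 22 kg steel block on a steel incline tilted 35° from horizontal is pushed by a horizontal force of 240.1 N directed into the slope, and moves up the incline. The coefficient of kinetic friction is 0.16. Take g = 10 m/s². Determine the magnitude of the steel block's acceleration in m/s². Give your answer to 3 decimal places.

0.892 m/s²

The horizontal push has components F cos 35° = 240.1 × 0.8192 = 196.690 N up the incline and F sin 35° = 240.1 × 0.5736 = 137.721 N pressing into the surface.
The normal force is therefore N = mg cos 35° + F sin 35° = 180.224 + 137.721 = 317.945 N, and kinetic friction down the slope is μN = 0.16 × 317.945 = 50.871 N.
Along the incline: F cos 35° − mg sin 35° − μN = ma, so 196.690 − 126.192 − 50.871 = 22 a, giving a = 0.8921 m/s².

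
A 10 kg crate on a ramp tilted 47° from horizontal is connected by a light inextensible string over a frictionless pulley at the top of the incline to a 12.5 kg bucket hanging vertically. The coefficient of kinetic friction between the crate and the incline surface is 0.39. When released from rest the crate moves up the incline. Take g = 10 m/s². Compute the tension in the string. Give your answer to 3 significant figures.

For the crate on the incline: the weight component along the slope is m₁g sin 47° = 10 × 10 × 0.7314 = 73.140 N and the normal force is N = m₁g cos 47° = 68.200 N.
Kinetic friction opposes the crate's motion up the incline: f = μN = 0.39 × 68.200 = 26.598 N acting down the slope.
Newton's second law for the crate (up-slope positive): T − 73.140 − 26.598 = 10 a. For the hanging bucket (downward positive): 12.5 × 10 − T = 12.5 a.
Adding the two equations eliminates T: 25.262 = 22.5 a, so a = 1.1228 m/s².
Then from the hanging bucket's equation, T = 12.5 × (10 − 1.1228) = 110.965 N.

111 N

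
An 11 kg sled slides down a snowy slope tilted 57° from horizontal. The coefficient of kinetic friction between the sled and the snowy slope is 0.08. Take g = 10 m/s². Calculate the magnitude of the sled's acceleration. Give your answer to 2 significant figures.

8.0 m/s²

Resolving the weight along the incline: the component pulling the sled down the slope is mg sin 57° = 11 × 10 × 0.8387 = 92.257 N, and the normal force is N = mg cos 57° = 11 × 10 × 0.5446 = 59.906 N.
Kinetic friction acts up the slope with magnitude f = μN = 0.08 × 59.906 = 4.792 N.
Net force along the incline is 92.257 − 4.792 = 87.465 N, so a = 87.465 / 11 = 7.9514 m/s².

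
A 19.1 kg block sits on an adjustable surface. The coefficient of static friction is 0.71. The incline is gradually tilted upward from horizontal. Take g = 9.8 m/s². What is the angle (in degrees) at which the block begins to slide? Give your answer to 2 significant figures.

35°

At the threshold of sliding, static friction is at its maximum μ_s N and exactly balances the weight component along the incline: mg sin θ = μ_s mg cos θ.
Hence tan θ = μ_s = 0.71, so θ = arctan(0.71) = 35.3748°.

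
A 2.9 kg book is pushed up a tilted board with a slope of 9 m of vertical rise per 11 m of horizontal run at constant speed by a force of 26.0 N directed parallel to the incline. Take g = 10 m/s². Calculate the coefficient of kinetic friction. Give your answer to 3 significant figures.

At constant speed ΣF = 0 along the incline. The applied 26.0 N acts up the slope; the weight component mg sin 39.29° = 18.364 N and kinetic friction μN both act down the slope.
So 26.0 = 18.364 + μ × 22.445, giving μ = (26.0 − 18.364) / 22.445 = 0.3402.

0.340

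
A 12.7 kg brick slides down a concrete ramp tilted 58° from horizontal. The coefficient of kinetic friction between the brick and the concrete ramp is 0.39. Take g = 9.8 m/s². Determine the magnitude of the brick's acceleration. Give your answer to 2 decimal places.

6.29 m/s²

Resolving the weight along the incline: the component pulling the brick down the slope is mg sin 58° = 12.7 × 9.8 × 0.8480 = 105.542 N, and the normal force is N = mg cos 58° = 12.7 × 9.8 × 0.5299 = 65.951 N.
Kinetic friction acts up the slope with magnitude f = μN = 0.39 × 65.951 = 25.721 N.
Net force along the incline is 105.542 − 25.721 = 79.821 N, so a = 79.821 / 12.7 = 6.2851 m/s².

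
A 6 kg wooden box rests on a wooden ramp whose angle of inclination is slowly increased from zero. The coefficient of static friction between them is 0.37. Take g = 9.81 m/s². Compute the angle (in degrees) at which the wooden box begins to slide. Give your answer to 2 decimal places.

20.30°

At the threshold of sliding, static friction is at its maximum μ_s N and exactly balances the weight component along the incline: mg sin θ = μ_s mg cos θ.
Hence tan θ = μ_s = 0.37, so θ = arctan(0.37) = 20.3045°.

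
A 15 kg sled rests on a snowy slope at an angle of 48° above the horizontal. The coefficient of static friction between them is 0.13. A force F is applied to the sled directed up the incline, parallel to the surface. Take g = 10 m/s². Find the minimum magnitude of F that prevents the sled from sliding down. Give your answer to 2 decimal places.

The normal force is N = mg cos 48° = 100.370 N. With F at its minimum the sled is on the verge of sliding down, so static friction is at its maximum μ_s N = 0.13 × 100.370 = 13.048 N and acts up the slope.
Equilibrium along the incline: F + μ_s N = mg sin 48°, so F = 111.472 − 13.048 = 98.424 N.

98.42 N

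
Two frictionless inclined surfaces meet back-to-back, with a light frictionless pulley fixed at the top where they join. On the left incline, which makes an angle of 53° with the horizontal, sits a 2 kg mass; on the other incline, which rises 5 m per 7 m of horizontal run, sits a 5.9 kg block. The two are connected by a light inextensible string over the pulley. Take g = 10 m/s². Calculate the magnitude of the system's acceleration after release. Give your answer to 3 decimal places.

2.319 m/s²

Resolve each weight along its own incline: the 2 kg mass has component 2 × 10 × sin 53° = 15.973 N down its slope, and the 5.9 kg mass has 5.9 × 10 × sin 35.54° = 34.293 N down its slope.
The 5.9 kg side's 34.293 N exceeds the other side's 15.973 N, so that mass slides down and the 2 kg mass slides up. Taking that direction as positive, Newton's second law for the whole system gives 34.293 − 15.973 = (2 + 5.9) a, so a = 18.320 / 7.9 = 2.3190 m/s².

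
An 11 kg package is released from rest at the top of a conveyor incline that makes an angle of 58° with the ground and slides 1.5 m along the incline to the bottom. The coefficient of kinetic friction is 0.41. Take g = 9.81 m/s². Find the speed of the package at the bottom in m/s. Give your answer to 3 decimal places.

The weight component along the incline is mg sin 58° = 91.513 N and the normal force is N = mg cos 58° = 57.184 N.
Friction up the slope is f = μN = 0.41 × 57.184 = 23.445 N, so the net downslope force is 91.513 − 23.445 = 68.068 N and a = 68.068 / 11 = 6.1880 m/s².
Starting from rest over a distance of 1.5 m, v² = 2aL = 2 × 6.1880 × 1.5 = 18.5640, so v = 4.3086 m/s.

4.309 m/s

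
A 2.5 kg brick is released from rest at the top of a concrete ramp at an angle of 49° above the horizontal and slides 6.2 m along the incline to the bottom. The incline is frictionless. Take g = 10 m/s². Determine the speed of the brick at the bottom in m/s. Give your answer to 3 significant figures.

9.67 m/s

The weight component along the incline is mg sin 49° = 18.868 N and the normal force is N = mg cos 49° = 16.401 N.
With no friction, a = g sin 49° = 7.5471 m/s².
Starting from rest over a distance of 6.2 m, v² = 2aL = 2 × 7.5471 × 6.2 = 93.5840, so v = 9.6739 m/s.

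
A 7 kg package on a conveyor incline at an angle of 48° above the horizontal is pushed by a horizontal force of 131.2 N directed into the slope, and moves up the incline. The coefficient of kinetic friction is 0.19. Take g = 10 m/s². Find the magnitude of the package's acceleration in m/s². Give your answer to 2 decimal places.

1.19 m/s²

The horizontal push has components F cos 48° = 131.2 × 0.6691 = 87.786 N up the incline and F sin 48° = 131.2 × 0.7431 = 97.495 N pressing into the surface.
The normal force is therefore N = mg cos 48° + F sin 48° = 46.837 + 97.495 = 144.332 N, and kinetic friction down the slope is μN = 0.19 × 144.332 = 27.423 N.
Along the incline: F cos 48° − mg sin 48° − μN = ma, so 87.786 − 52.017 − 27.423 = 7 a, giving a = 1.1923 m/s².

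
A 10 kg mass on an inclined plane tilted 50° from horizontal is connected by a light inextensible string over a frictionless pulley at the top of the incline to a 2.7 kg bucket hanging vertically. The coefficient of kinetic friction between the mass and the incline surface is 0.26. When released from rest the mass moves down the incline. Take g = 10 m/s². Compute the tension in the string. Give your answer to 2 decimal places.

For the mass on the incline: the weight component along the slope is m₁g sin 50° = 10 × 10 × 0.7660 = 76.600 N and the normal force is N = m₁g cos 50° = 64.279 N.
Kinetic friction opposes the mass's motion down the incline: f = μN = 0.26 × 64.279 = 16.713 N acting up the slope.
Newton's second law for the mass (down-slope positive): 76.600 − 16.713 − T = 10 a. For the hanging bucket (upward positive): T − 2.7 × 10 = 2.7 a.
Adding the two equations eliminates T: 32.887 = 12.7 a, so a = 2.5895 m/s².
Then from the hanging bucket's equation, T = 2.7 × (10 + 2.5895) = 33.992 N.

33.99 N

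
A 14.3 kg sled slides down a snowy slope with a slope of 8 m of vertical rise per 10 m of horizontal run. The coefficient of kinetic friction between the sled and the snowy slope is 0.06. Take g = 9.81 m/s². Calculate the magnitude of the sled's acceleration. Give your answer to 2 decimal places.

Resolving the weight along the incline: the component pulling the sled down the slope is mg sin 38.66° = 14.3 × 9.81 × 0.6247 = 87.635 N, and the normal force is N = mg cos 38.66° = 14.3 × 9.81 × 0.7809 = 109.547 N.
Kinetic friction acts up the slope with magnitude f = μN = 0.06 × 109.547 = 6.573 N.
Net force along the incline is 87.635 − 6.573 = 81.062 N, so a = 81.062 / 14.3 = 5.6687 m/s².

5.67 m/s²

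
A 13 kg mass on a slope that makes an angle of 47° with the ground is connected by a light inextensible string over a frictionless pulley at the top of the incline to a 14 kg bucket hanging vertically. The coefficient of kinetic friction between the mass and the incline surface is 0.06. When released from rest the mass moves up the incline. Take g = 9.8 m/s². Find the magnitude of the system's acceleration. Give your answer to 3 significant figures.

For the mass on the incline: the weight component along the slope is m₁g sin 47° = 13 × 9.8 × 0.7314 = 93.180 N and the normal force is N = m₁g cos 47° = 86.887 N.
Kinetic friction opposes the mass's motion up the incline: f = μN = 0.06 × 86.887 = 5.213 N acting down the slope.
Newton's second law for the mass (up-slope positive): T − 93.180 − 5.213 = 13 a. For the hanging bucket (downward positive): 14 × 9.8 − T = 14 a.
Adding the two equations eliminates T: 38.807 = 27 a, so a = 1.4373 m/s².

1.44 m/s²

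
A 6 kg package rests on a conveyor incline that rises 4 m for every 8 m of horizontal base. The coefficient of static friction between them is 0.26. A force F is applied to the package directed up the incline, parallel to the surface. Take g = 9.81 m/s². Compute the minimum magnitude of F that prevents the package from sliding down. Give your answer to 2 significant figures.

13 N

The normal force is N = mg cos 26.57° = 52.646 N. With F at its minimum the package is on the verge of sliding down, so static friction is at its maximum μ_s N = 0.26 × 52.646 = 13.688 N and acts up the slope.
Equilibrium along the incline: F + μ_s N = mg sin 26.57°, so F = 26.323 − 13.688 = 12.635 N.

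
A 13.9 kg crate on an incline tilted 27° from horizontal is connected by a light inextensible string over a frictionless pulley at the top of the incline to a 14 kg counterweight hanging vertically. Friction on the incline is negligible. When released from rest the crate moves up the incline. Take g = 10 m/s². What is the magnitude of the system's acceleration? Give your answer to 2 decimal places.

2.76 m/s²

For the crate on the incline: the weight component along the slope is m₁g sin 27° = 13.9 × 10 × 0.4540 = 63.106 N and the normal force is N = m₁g cos 27° = 123.850 N.
Newton's second law for the crate (up-slope positive): T − 63.106 = 13.9 a. For the hanging counterweight (downward positive): 14 × 10 − T = 14 a.
Adding the two equations eliminates T: 76.894 = 27.9 a, so a = 2.7561 m/s².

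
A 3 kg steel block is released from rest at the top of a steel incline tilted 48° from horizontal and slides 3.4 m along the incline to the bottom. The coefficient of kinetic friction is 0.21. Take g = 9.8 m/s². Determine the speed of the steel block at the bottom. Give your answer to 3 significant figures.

6.34 m/s

The weight component along the incline is mg sin 48° = 21.848 N and the normal force is N = mg cos 48° = 19.672 N.
Friction up the slope is f = μN = 0.21 × 19.672 = 4.131 N, so the net downslope force is 21.848 − 4.131 = 17.717 N and a = 17.717 / 3 = 5.9057 m/s².
Starting from rest over a distance of 3.4 m, v² = 2aL = 2 × 5.9057 × 3.4 = 40.1588, so v = 6.3371 m/s.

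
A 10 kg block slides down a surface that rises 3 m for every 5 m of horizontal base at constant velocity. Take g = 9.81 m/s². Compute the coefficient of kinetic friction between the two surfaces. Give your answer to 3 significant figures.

At constant velocity the net force along the incline is zero: mg sin 30.96° = μ mg cos 30.96°.
So μ = tan 30.96° = 0.5145 / 0.8575 = 0.6000.

0.600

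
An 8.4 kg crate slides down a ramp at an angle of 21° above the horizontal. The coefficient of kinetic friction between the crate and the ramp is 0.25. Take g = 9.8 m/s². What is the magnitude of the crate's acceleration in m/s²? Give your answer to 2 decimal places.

1.22 m/s²

Resolving the weight along the incline: the component pulling the crate down the slope is mg sin 21° = 8.4 × 9.8 × 0.3584 = 29.503 N, and the normal force is N = mg cos 21° = 8.4 × 9.8 × 0.9336 = 76.854 N.
Kinetic friction acts up the slope with magnitude f = μN = 0.25 × 76.854 = 19.213 N.
Net force along the incline is 29.503 − 19.213 = 10.290 N, so a = 10.290 / 8.4 = 1.2250 m/s².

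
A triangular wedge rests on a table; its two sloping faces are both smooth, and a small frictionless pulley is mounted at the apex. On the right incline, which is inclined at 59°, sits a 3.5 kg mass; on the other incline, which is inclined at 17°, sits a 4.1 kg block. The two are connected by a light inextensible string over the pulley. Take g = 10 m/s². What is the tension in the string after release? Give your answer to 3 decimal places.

21.705 N

Resolve each weight along its own incline: the 3.5 kg mass has component 3.5 × 10 × sin 59° = 30.001 N down its slope, and the 4.1 kg mass has 4.1 × 10 × sin 17° = 11.987 N down its slope.
The 3.5 kg side's 30.001 N exceeds the other side's 11.987 N, so that mass slides down and the 4.1 kg mass slides up. Taking that direction as positive, Newton's second law for the whole system gives 30.001 − 11.987 = (3.5 + 4.1) a, so a = 18.014 / 7.6 = 2.3703 m/s².
For the 4.1 kg mass (up-slope positive): T − 11.987 = 4.1 × 2.3703, so T = 21.705 N.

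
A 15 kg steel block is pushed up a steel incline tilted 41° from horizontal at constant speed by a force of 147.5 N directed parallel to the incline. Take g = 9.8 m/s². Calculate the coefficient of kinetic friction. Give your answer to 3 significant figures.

0.460

At constant speed ΣF = 0 along the incline. The applied 147.5 N acts up the slope; the weight component mg sin 41° = 96.441 N and kinetic friction μN both act down the slope.
So 147.5 = 96.441 + μ × 110.942, giving μ = (147.5 − 96.441) / 110.942 = 0.4602.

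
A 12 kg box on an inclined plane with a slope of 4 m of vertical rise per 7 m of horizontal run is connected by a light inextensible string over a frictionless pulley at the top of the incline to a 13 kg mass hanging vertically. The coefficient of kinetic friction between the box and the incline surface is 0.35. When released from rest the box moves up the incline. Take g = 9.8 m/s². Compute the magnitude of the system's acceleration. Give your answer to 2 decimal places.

1.33 m/s²

For the box on the incline: the weight component along the slope is m₁g sin 29.74° = 12 × 9.8 × 0.4961 = 58.341 N and the normal force is N = m₁g cos 29.74° = 102.105 N.
Kinetic friction opposes the box's motion up the incline: f = μN = 0.35 × 102.105 = 35.737 N acting down the slope.
Newton's second law for the box (up-slope positive): T − 58.341 − 35.737 = 12 a. For the hanging mass (downward positive): 13 × 9.8 − T = 13 a.
Adding the two equations eliminates T: 33.322 = 25 a, so a = 1.3329 m/s².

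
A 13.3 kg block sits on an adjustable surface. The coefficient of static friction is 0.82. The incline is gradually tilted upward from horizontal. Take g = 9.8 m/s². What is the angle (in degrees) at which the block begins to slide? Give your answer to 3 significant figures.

39.4°

At the threshold of sliding, static friction is at its maximum μ_s N and exactly balances the weight component along the incline: mg sin θ = μ_s mg cos θ.
Hence tan θ = μ_s = 0.82, so θ = arctan(0.82) = 39.3518°.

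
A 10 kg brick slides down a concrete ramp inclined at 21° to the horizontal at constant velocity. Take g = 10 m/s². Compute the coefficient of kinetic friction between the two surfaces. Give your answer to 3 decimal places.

0.384

At constant velocity the net force along the incline is zero: mg sin 21° = μ mg cos 21°.
So μ = tan 21° = 0.3584 / 0.9336 = 0.3839.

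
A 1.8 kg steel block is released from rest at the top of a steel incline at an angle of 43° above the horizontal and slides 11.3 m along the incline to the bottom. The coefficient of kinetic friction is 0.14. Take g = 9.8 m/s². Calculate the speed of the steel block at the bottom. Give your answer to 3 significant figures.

The weight component along the incline is mg sin 43° = 12.030 N and the normal force is N = mg cos 43° = 12.901 N.
Friction up the slope is f = μN = 0.14 × 12.901 = 1.806 N, so the net downslope force is 12.030 − 1.806 = 10.224 N and a = 10.224 / 1.8 = 5.6800 m/s².
Starting from rest over a distance of 11.3 m, v² = 2aL = 2 × 5.6800 × 11.3 = 128.3680, so v = 11.3300 m/s.

11.3 m/s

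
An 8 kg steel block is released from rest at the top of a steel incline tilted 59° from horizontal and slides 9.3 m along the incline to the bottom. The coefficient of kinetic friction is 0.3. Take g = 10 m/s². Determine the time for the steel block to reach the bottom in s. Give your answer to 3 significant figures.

The weight component along the incline is mg sin 59° = 68.573 N and the normal force is N = mg cos 59° = 41.203 N.
Friction up the slope is f = μN = 0.3 × 41.203 = 12.361 N, so the net downslope force is 68.573 − 12.361 = 56.212 N and a = 56.212 / 8 = 7.0265 m/s².
Starting from rest, L = ½at², so t = √(2L/a) = √(2 × 9.3 / 7.0265) = 1.6270 s.

1.63 s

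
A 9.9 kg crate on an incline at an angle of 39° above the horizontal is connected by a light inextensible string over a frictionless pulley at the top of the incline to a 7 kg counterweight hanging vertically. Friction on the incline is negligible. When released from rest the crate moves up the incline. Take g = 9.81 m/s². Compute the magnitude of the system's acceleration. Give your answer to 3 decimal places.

0.447 m/s²

For the crate on the incline: the weight component along the slope is m₁g sin 39° = 9.9 × 9.81 × 0.6293 = 61.117 N and the normal force is N = m₁g cos 39° = 75.476 N.
Newton's second law for the crate (up-slope positive): T − 61.117 = 9.9 a. For the hanging counterweight (downward positive): 7 × 9.81 − T = 7 a.
Adding the two equations eliminates T: 7.553 = 16.9 a, so a = 0.4469 m/s².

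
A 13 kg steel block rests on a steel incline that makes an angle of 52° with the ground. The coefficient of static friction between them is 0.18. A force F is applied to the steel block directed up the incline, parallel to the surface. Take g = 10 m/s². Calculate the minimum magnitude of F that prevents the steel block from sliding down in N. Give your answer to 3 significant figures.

The normal force is N = mg cos 52° = 80.036 N. With F at its minimum the steel block is on the verge of sliding down, so static friction is at its maximum μ_s N = 0.18 × 80.036 = 14.406 N and acts up the slope.
Equilibrium along the incline: F + μ_s N = mg sin 52°, so F = 102.441 − 14.406 = 88.035 N.

88.0 N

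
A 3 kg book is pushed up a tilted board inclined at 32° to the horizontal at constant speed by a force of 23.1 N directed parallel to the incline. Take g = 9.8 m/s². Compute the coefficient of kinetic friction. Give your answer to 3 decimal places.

At constant speed ΣF = 0 along the incline. The applied 23.1 N acts up the slope; the weight component mg sin 32° = 15.580 N and kinetic friction μN both act down the slope.
So 23.1 = 15.580 + μ × 24.933, giving μ = (23.1 − 15.580) / 24.933 = 0.3016.

0.302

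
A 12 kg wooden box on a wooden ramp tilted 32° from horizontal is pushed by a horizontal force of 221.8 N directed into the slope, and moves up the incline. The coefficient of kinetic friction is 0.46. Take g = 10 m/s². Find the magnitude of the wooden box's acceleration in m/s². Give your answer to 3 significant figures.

1.97 m/s²

The horizontal push has components F cos 32° = 221.8 × 0.8480 = 188.086 N up the incline and F sin 32° = 221.8 × 0.5299 = 117.532 N pressing into the surface.
The normal force is therefore N = mg cos 32° + F sin 32° = 101.760 + 117.532 = 219.292 N, and kinetic friction down the slope is μN = 0.46 × 219.292 = 100.874 N.
Along the incline: F cos 32° − mg sin 32° − μN = ma, so 188.086 − 63.588 − 100.874 = 12 a, giving a = 1.9687 m/s².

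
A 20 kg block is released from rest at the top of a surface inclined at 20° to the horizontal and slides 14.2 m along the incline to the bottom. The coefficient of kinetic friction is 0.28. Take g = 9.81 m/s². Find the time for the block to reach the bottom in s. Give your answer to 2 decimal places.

6.06 s

The weight component along the incline is mg sin 20° = 67.104 N and the normal force is N = mg cos 20° = 184.368 N.
Friction up the slope is f = μN = 0.28 × 184.368 = 51.623 N, so the net downslope force is 67.104 − 51.623 = 15.481 N and a = 15.481 / 20 = 0.7741 m/s².
Starting from rest, L = ½at², so t = √(2L/a) = √(2 × 14.2 / 0.7741) = 6.0570 s.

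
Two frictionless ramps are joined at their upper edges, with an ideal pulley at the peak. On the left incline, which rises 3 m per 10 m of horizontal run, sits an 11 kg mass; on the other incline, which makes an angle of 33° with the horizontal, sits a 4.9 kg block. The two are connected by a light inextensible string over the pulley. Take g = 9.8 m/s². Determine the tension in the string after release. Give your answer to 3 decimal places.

27.640 N

Resolve each weight along its own incline: the 11 kg mass has component 11 × 9.8 × sin 16.70° = 30.976 N down its slope, and the 4.9 kg mass has 4.9 × 9.8 × sin 33° = 26.154 N down its slope.
The 11 kg side's 30.976 N exceeds the other side's 26.154 N, so that mass slides down and the 4.9 kg mass slides up. Taking that direction as positive, Newton's second law for the whole system gives 30.976 − 26.154 = (11 + 4.9) a, so a = 4.822 / 15.9 = 0.3033 m/s².
For the 4.9 kg mass (up-slope positive): T − 26.154 = 4.9 × 0.3033, so T = 27.640 N.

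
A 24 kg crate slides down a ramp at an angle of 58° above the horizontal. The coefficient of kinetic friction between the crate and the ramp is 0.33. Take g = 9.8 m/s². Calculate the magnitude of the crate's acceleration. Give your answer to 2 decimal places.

6.60 m/s²

Resolving the weight along the incline: the component pulling the crate down the slope is mg sin 58° = 24 × 9.8 × 0.8480 = 199.450 N, and the normal force is N = mg cos 58° = 24 × 9.8 × 0.5299 = 124.632 N.
Kinetic friction acts up the slope with magnitude f = μN = 0.33 × 124.632 = 41.129 N.
Net force along the incline is 199.450 − 41.129 = 158.321 N, so a = 158.321 / 24 = 6.5967 m/s².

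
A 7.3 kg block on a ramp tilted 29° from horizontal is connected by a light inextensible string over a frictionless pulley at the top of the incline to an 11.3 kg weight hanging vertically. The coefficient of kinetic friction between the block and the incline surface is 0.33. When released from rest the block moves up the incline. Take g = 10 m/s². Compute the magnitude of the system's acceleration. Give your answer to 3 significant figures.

For the block on the incline: the weight component along the slope is m₁g sin 29° = 7.3 × 10 × 0.4848 = 35.390 N and the normal force is N = m₁g cos 29° = 63.847 N.
Kinetic friction opposes the block's motion up the incline: f = μN = 0.33 × 63.847 = 21.070 N acting down the slope.
Newton's second law for the block (up-slope positive): T − 35.390 − 21.070 = 7.3 a. For the hanging weight (downward positive): 11.3 × 10 − T = 11.3 a.
Adding the two equations eliminates T: 56.540 = 18.6 a, so a = 3.0398 m/s².

3.04 m/s²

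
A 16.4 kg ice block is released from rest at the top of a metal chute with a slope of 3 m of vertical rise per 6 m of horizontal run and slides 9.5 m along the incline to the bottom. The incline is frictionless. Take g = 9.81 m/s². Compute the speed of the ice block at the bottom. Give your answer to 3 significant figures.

9.13 m/s

The weight component along the incline is mg sin 26.57° = 71.950 N and the normal force is N = mg cos 26.57° = 143.899 N.
With no friction, a = g sin 26.57° = 4.3872 m/s².
Starting from rest over a distance of 9.5 m, v² = 2aL = 2 × 4.3872 × 9.5 = 83.3568, so v = 9.1300 m/s.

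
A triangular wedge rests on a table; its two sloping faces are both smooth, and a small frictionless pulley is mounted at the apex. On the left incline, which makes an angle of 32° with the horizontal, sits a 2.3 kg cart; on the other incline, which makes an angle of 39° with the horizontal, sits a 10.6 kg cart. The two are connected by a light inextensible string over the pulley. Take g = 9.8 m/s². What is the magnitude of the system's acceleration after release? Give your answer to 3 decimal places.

Resolve each weight along its own incline: the 2.3 kg mass has component 2.3 × 9.8 × sin 32° = 11.944 N down its slope, and the 10.6 kg mass has 10.6 × 9.8 × sin 39° = 65.374 N down its slope.
The 10.6 kg side's 65.374 N exceeds the other side's 11.944 N, so that mass slides down and the 2.3 kg mass slides up. Taking that direction as positive, Newton's second law for the whole system gives 65.374 − 11.944 = (2.3 + 10.6) a, so a = 53.430 / 12.9 = 4.1419 m/s².

4.142 m/s²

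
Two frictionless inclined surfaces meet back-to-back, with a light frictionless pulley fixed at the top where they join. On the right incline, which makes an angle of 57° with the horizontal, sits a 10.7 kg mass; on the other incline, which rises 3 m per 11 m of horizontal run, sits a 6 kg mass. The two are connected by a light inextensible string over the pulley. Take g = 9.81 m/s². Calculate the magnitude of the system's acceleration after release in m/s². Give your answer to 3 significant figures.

Resolve each weight along its own incline: the 10.7 kg mass has component 10.7 × 9.81 × sin 57° = 88.033 N down its slope, and the 6 kg mass has 6 × 9.81 × sin 15.26° = 15.487 N down its slope.
The 10.7 kg side's 88.033 N exceeds the other side's 15.487 N, so that mass slides down and the 6 kg mass slides up. Taking that direction as positive, Newton's second law for the whole system gives 88.033 − 15.487 = (10.7 + 6) a, so a = 72.546 / 16.7 = 4.3441 m/s².

4.34 m/s²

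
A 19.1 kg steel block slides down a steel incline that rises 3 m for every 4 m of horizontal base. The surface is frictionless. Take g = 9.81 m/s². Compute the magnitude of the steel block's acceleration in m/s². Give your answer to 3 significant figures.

5.89 m/s²

Resolving the weight along the incline: the component pulling the steel block down the slope is mg sin 36.87° = 19.1 × 9.81 × 0.6000 = 112.423 N, and the normal force is N = mg cos 36.87° = 19.1 × 9.81 × 0.8000 = 149.897 N.
With no friction the net force along the incline is 112.423 N, so a = g sin 36.87° = 112.423 / 19.1 = 5.8860 m/s².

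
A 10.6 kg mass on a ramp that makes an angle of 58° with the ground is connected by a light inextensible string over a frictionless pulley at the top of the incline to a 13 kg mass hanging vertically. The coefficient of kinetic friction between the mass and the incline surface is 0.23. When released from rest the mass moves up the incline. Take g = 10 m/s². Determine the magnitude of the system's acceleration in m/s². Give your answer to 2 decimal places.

1.15 m/s²

For the mass on the incline: the weight component along the slope is m₁g sin 58° = 10.6 × 10 × 0.8480 = 89.888 N and the normal force is N = m₁g cos 58° = 56.171 N.
Kinetic friction opposes the mass's motion up the incline: f = μN = 0.23 × 56.171 = 12.919 N acting down the slope.
Newton's second law for the mass (up-slope positive): T − 89.888 − 12.919 = 10.6 a. For the hanging mass (downward positive): 13 × 10 − T = 13 a.
Adding the two equations eliminates T: 27.193 = 23.6 a, so a = 1.1522 m/s².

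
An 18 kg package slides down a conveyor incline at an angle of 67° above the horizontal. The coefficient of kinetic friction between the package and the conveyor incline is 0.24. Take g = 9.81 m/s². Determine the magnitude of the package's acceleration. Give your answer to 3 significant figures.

8.11 m/s²

Resolving the weight along the incline: the component pulling the package down the slope is mg sin 67° = 18 × 9.81 × 0.9205 = 162.542 N, and the normal force is N = mg cos 67° = 18 × 9.81 × 0.3907 = 68.990 N.
Kinetic friction acts up the slope with magnitude f = μN = 0.24 × 68.990 = 16.558 N.
Net force along the incline is 162.542 − 16.558 = 145.984 N, so a = 145.984 / 18 = 8.1102 m/s².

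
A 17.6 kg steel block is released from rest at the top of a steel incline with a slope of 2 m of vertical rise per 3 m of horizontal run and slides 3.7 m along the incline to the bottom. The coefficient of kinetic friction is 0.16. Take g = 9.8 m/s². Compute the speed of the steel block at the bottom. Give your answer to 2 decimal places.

The weight component along the incline is mg sin 33.69° = 95.675 N and the normal force is N = mg cos 33.69° = 143.512 N.
Friction up the slope is f = μN = 0.16 × 143.512 = 22.962 N, so the net downslope force is 95.675 − 22.962 = 72.713 N and a = 72.713 / 17.6 = 4.1314 m/s².
Starting from rest over a distance of 3.7 m, v² = 2aL = 2 × 4.1314 × 3.7 = 30.5724, so v = 5.5292 m/s.

5.53 m/s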